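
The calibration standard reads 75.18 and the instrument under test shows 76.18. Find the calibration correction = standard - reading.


Correction = standard - reading
= 75.18 - 76.18
= -1.0000

-1.0000


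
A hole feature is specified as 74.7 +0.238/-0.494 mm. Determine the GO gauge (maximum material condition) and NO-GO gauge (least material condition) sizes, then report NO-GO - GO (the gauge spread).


GO = nominal - lower_tol (smallest hole = maximum material condition)
GO = 74.7 - 0.494 = 74.206
NO-GO = nominal + upper_tol (largest hole = least material condition)
NO-GO = 74.7 + 0.238 = 74.938
spread = NO-GO - GO = 74.938 - 74.206 = 0.7320

0.7320


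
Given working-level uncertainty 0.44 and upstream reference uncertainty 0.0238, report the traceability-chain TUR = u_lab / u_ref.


TUR = u_lab / u_ref
= 0.44 / 0.0238
= 18.4874

18.4874


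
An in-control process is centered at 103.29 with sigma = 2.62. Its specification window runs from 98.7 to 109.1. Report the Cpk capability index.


Cpu = (USL - mean) / (3*sigma) = (109.1 - 103.29) / (3*2.62) = 0.7392
Cpl = (mean - LSL) / (3*sigma) = (103.29 - 98.7) / (3*2.62) = 0.5840
Cpk = min(Cpu, Cpl) = 0.5840

0.5840


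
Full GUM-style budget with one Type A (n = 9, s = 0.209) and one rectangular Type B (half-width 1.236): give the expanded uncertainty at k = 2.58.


u_A = s / sqrt(n) = 0.209 / sqrt(9) = 0.069666667
u_B = half_width / sqrt(3) = 1.236 / sqrt(3) = 0.71360493
uc = sqrt(u_A^2 + u_B^2) = sqrt(0.069666667^2 + 0.71360493^2) = 0.71699752
U = k * uc = 2.58 * 0.71699752
U = 1.8499

1.8499


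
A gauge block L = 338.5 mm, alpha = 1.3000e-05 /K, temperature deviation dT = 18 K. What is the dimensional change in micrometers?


dL = L * alpha * dT
= 338.5 * 1.3000e-05 * 18
= 0.0792090 mm
dL_um = 0.0792090 * 1000 = 79.2090 um

79.2090


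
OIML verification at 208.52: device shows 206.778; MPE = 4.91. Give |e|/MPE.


e = indication - reference = 206.778 - 208.52 = -1.7420
|e| = 1.7420
ratio = |e| / MPE = 1.7420 / 4.91
ratio = 0.3548

0.3548


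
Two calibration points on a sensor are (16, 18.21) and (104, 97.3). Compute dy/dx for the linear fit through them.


slope = (y2 - y1) / (x2 - x1)
= (97.3 - 18.21) / (104 - 16)
= 79.0900 / 88
= 0.8988

0.8988


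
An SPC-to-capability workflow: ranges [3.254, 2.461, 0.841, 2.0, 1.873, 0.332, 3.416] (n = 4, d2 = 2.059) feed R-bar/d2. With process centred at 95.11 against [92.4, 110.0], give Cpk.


R_bar = (3.254 + 2.461 + 0.841 + 2.0 + 1.873 + 0.332 + 3.416) / 7 = 2.0252857
sigma = R_bar / d2 = 2.0252857 / 2.059 = 0.98362589
Cp = (USL - LSL)/(6*sigma) = (110.0 - 92.4)/(6*0.98362589) = 2.9822
Cpu = (110.0 - 95.11)/(3*0.98362589) = 5.0460
Cpl = (95.11 - 92.4)/(3*0.98362589) = 0.9184
Cpk = min(Cpu, Cpl) = 0.9184

0.9184


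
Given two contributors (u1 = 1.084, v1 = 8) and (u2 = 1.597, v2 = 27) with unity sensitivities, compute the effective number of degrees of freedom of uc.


uc = sqrt(u1^2 + u2^2) = sqrt(1.084^2 + 1.597^2) = 1.9301464
v_eff = uc^4 / (u1^4/v1 + u2^4/v2)
= 1.9301464^4 / (1.084^4/8 + 1.597^4/27)
= 13.87909 / 0.41350517
v_eff = 33.5645

33.5645


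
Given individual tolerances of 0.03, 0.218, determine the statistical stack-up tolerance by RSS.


RSS = sqrt(0.03^2 + 0.218^2)
= sqrt(0.048424)
= 0.2201

0.2201


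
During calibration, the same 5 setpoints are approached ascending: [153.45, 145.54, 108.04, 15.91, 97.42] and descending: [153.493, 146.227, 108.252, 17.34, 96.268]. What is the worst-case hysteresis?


|153.45 - 153.493| = 0.0430
|145.54 - 146.227| = 0.6870
|108.04 - 108.252| = 0.2120
|15.91 - 17.34| = 1.4300
|97.42 - 96.268| = 1.1520
hysteresis = max(diffs) = 1.4300

1.4300


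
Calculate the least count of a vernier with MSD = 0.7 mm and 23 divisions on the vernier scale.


LC = MSD / n_div
= 0.7 / 23
= 0.0304

0.0304


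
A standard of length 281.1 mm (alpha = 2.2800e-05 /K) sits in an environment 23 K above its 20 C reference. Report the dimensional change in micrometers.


dL = L * alpha * dT
= 281.1 * 2.2800e-05 * 23
= 0.1474088 mm
dL_um = 0.1474088 * 1000 = 147.4088 um

147.4088


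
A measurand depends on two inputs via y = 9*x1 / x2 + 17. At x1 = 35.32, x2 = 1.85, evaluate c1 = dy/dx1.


y = 9*x1 / x2 + 17
dy/dx1 = 9/x2
Evaluate at x2 = 1.85: c1 = 9 / 1.85
c1 = 4.8649

4.8649


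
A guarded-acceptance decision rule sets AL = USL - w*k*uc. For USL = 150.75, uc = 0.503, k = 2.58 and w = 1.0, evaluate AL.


U = k * uc = 2.58 * 0.503 = 1.29774
guard band g = w * U = 1.0 * 1.29774 = 1.29774
AL = USL - g = 150.75 - 1.29774
AL = 149.4523

149.4523


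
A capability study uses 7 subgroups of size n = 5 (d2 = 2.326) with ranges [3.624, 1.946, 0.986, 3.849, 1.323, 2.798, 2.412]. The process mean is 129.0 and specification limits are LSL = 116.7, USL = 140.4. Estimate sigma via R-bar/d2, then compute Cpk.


R_bar = (3.624 + 1.946 + 0.986 + 3.849 + 1.323 + 2.798 + 2.412) / 7 = 2.4197143
sigma = R_bar / d2 = 2.4197143 / 2.326 = 1.0402899
Cp = (USL - LSL)/(6*sigma) = (140.4 - 116.7)/(6*1.0402899) = 3.7970
Cpu = (140.4 - 129.0)/(3*1.0402899) = 3.6528
Cpl = (129.0 - 116.7)/(3*1.0402899) = 3.9412
Cpk = min(Cpu, Cpl) = 3.6528

3.6528


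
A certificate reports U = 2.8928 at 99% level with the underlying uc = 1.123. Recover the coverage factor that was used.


k = U / uc
k = 2.8928 / 1.123
k = 2.576

2.576


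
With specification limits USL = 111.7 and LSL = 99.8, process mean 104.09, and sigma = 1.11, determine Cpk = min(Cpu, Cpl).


Cpu = (USL - mean) / (3*sigma) = (111.7 - 104.09) / (3*1.11) = 2.2853
Cpl = (mean - LSL) / (3*sigma) = (104.09 - 99.8) / (3*1.11) = 1.2883
Cpk = min(Cpu, Cpl) = 1.2883

1.2883


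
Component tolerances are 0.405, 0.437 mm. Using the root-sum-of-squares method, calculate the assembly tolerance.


RSS = sqrt(0.405^2 + 0.437^2)
= sqrt(0.354994)
= 0.5958

0.5958


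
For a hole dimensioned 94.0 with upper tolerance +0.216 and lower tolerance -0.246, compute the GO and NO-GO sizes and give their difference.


GO = nominal - lower_tol (smallest hole = maximum material condition)
GO = 94.0 - 0.246 = 93.754
NO-GO = nominal + upper_tol (largest hole = least material condition)
NO-GO = 94.0 + 0.216 = 94.216
spread = NO-GO - GO = 94.216 - 93.754 = 0.4620

0.4620


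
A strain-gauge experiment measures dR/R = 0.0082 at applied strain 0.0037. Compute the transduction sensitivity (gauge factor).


GF = (dR/R) / epsilon
= 0.0082 / 0.0037
= 2.2162

2.2162


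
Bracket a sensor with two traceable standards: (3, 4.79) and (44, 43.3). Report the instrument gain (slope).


slope = (y2 - y1) / (x2 - x1)
= (43.3 - 4.79) / (44 - 3)
= 38.5100 / 41
= 0.9393

0.9393


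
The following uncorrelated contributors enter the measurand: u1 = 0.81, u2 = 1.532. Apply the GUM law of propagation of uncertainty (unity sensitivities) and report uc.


uc = sqrt(0.81^2 + 1.532^2)
uc = sqrt(3.003124)
uc = 1.7330

1.7330


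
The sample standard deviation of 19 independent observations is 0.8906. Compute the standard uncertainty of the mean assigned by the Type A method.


u_A = s / sqrt(n)
u_A = 0.8906 / sqrt(19)
u_A = 0.8906 / 4.3588989
u_A = 0.2043

0.2043


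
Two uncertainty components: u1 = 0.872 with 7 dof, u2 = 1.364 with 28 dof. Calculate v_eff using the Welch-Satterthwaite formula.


uc = sqrt(u1^2 + u2^2) = sqrt(0.872^2 + 1.364^2) = 1.6189132
v_eff = uc^4 / (u1^4/v1 + u2^4/v2)
= 1.6189132^4 / (0.872^4/7 + 1.364^4/28)
= 6.8690117 / 0.20622074
v_eff = 33.3090

33.3090


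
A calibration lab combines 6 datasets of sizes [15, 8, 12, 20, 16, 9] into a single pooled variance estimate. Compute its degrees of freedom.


nu = sum_i (n_i - 1)
nu = ((15 - 1) + (8 - 1) + (12 - 1) + (20 - 1) + (16 - 1) + (9 - 1))
nu = 14 + 7 + 11 + 19 + 15 + 8
nu = 74

74


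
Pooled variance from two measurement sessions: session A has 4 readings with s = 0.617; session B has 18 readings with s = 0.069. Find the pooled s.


s_p = sqrt(((n1-1)*s1^2 + (n2-1)*s2^2) / (n1+n2-2))
numerator = (4-1)*0.617^2 + (18-1)*0.069^2 = 1.142067 + 0.080937 = 1.223004
denominator = 4 + 18 - 2 = 20
s_p^2 = 1.223004 / 20 = 0.0611502
s_p = sqrt(0.0611502) = 0.2473

0.2473


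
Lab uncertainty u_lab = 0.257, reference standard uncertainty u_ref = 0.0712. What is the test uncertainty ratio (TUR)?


TUR = u_lab / u_ref
= 0.257 / 0.0712
= 3.6096

3.6096


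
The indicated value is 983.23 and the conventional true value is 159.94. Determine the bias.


Systematic error = measured - true
= 983.23 - 159.94
= 823.2900

823.2900


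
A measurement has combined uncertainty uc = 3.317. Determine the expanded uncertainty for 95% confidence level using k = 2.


U = k * uc
U = 2 * 3.317
U = 6.6340

6.6340


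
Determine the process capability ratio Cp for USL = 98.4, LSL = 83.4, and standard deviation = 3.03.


Cp = (USL - LSL) / (6 * sigma)
= (98.4 - 83.4) / (6 * 3.03)
= 15.0000 / 18.1800
= 0.8251

0.8251


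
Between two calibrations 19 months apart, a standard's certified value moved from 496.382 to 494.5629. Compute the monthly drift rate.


rate = (v2 - v1) / months
= (494.5629 - 496.382) / 19
= -1.8191 / 19
= -0.0957

-0.0957


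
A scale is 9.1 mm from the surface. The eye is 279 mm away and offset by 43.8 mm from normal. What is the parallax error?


error = h * offset / d
= 9.1 * 43.8 / 279
= 1.4286

1.4286


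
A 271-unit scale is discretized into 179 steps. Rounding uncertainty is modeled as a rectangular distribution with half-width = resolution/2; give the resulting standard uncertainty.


resolution = range / divisions
resolution = 271 / 179 = 1.5139665
u_res = resolution / (2*sqrt(3))
u_res = 1.5139665 / 3.4641016
u_res = 0.4370

0.4370


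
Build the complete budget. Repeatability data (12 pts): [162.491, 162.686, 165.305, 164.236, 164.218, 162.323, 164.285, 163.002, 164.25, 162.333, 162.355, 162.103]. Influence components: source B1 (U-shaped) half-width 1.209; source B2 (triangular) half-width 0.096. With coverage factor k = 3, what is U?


mean = (162.491 + 162.686 + 165.305 + 164.236 + 164.218 + 162.323 + 164.285 + 163.002 + 164.25 + 162.333 + 162.355 + 162.103) / 12 = 163.2989167
s = sqrt(sum((x - mean)^2)/(n-1)) = 1.0849084
u_A = s / sqrt(n) = 1.0849084 / sqrt(12) = 0.31318608
u_B1 = 1.209 / sqrt(2) = 0.8548921
u_B2 = 0.096 / sqrt(6) = 0.039191836
uc = sqrt(0.31318608^2 + 0.8548921^2 + 0.039191836^2) = 0.91129689
U = k * uc = 3 * 0.91129689
U = 2.7339

2.7339


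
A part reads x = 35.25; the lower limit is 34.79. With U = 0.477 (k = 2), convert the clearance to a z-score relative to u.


u = U / k = 0.477 / 2 = 0.2385
margin = |LSL - x| = |34.79 - 35.25| = 0.46
z = margin / u = 0.46 / 0.2385
z = 1.9287

1.9287


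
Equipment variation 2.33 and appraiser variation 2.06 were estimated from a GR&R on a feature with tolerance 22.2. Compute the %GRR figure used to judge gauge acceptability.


GRR = sqrt(EV^2 + AV^2) = sqrt(2.33^2 + 2.06^2) = 3.1100643
%GRR = GRR / tol * 100 = 3.1100643 / 22.2 * 100
%GRR = 14.0093

14.0093


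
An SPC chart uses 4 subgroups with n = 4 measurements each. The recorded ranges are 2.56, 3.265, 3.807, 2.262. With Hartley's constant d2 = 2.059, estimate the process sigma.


R_bar = (2.56 + 3.265 + 3.807 + 2.262) / 4
R_bar = 11.894 / 4 = 2.9735
sigma_hat = R_bar / d2 = 2.9735 / 2.059 = 1.4441

1.4441


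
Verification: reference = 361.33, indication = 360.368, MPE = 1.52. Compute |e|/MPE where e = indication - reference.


e = indication - reference = 360.368 - 361.33 = -0.9620
|e| = 0.9620
ratio = |e| / MPE = 0.9620 / 1.52
ratio = 0.6329

0.6329


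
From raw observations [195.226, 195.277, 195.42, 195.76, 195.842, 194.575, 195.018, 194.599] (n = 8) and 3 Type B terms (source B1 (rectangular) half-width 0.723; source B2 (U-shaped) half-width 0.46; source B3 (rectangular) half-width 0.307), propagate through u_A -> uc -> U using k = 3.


mean = (195.226 + 195.277 + 195.42 + 195.76 + 195.842 + 194.575 + 195.018 + 194.599) / 8 = 195.214625
s = sqrt(sum((x - mean)^2)/(n-1)) = 0.47268351
u_A = s / sqrt(n) = 0.47268351 / sqrt(8) = 0.16711886
u_B1 = 0.723 / sqrt(3) = 0.41742424
u_B2 = 0.46 / sqrt(2) = 0.32526912
u_B3 = 0.307 / sqrt(3) = 0.17724653
uc = sqrt(0.16711886^2 + 0.41742424^2 + 0.32526912^2 + 0.17724653^2) = 0.5825702
U = k * uc = 3 * 0.5825702
U = 1.7477

1.7477


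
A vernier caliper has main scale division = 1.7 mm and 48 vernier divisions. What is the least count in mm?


LC = MSD / n_div
= 1.7 / 48
= 0.0354

0.0354


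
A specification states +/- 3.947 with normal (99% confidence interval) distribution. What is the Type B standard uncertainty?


u_B = half_width / 2.576
u_B = 3.947 / 2.576
u_B = 1.5322

1.5322


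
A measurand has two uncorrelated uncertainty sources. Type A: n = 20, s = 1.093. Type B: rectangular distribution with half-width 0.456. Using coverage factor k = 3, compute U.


u_A = s / sqrt(n) = 1.093 / sqrt(20) = 0.24440223
u_B = half_width / sqrt(3) = 0.456 / sqrt(3) = 0.26327172
uc = sqrt(u_A^2 + u_B^2) = sqrt(0.24440223^2 + 0.26327172^2) = 0.35922757
U = k * uc = 3 * 0.35922757
U = 1.0777

1.0777


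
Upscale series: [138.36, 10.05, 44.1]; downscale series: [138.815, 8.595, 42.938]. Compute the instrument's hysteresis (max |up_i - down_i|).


|138.36 - 138.815| = 0.4550
|10.05 - 8.595| = 1.4550
|44.1 - 42.938| = 1.1620
hysteresis = max(diffs) = 1.4550

1.4550


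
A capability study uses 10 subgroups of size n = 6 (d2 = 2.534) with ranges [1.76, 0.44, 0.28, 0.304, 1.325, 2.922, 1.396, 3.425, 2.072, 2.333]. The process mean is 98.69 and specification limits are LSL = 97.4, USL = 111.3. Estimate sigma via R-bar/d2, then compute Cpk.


R_bar = (1.76 + 0.44 + 0.28 + 0.304 + 1.325 + 2.922 + 1.396 + 3.425 + 2.072 + 2.333) / 10 = 1.6257
sigma = R_bar / d2 = 1.6257 / 2.534 = 0.64155485
Cp = (USL - LSL)/(6*sigma) = (111.3 - 97.4)/(6*0.64155485) = 3.6110
Cpu = (111.3 - 98.69)/(3*0.64155485) = 6.5518
Cpl = (98.69 - 97.4)/(3*0.64155485) = 0.6702
Cpk = min(Cpu, Cpl) = 0.6702

0.6702


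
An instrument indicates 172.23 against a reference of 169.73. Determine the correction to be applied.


Correction = standard - reading
= 169.73 - 172.23
= -2.5000

-2.5000


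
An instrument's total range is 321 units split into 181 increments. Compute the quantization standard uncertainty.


resolution = range / divisions
resolution = 321 / 181 = 1.7734807
u_res = resolution / (2*sqrt(3))
u_res = 1.7734807 / 3.4641016
u_res = 0.5120

0.5120


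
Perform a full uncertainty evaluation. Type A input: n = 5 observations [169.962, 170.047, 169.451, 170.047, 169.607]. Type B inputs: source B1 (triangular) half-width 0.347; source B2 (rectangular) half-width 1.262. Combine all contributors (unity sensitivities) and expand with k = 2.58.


mean = (169.962 + 170.047 + 169.451 + 170.047 + 169.607) / 5 = 169.8228
s = sqrt(sum((x - mean)^2)/(n-1)) = 0.27600399
u_A = s / sqrt(n) = 0.27600399 / sqrt(5) = 0.12343274
u_B1 = 0.347 / sqrt(6) = 0.14166216
u_B2 = 1.262 / sqrt(3) = 0.72861604
uc = sqrt(0.12343274^2 + 0.14166216^2 + 0.72861604^2) = 0.75245275
U = k * uc = 2.58 * 0.75245275
U = 1.9413

1.9413


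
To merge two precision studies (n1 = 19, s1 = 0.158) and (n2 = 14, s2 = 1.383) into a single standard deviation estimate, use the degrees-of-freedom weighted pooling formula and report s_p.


s_p = sqrt(((n1-1)*s1^2 + (n2-1)*s2^2) / (n1+n2-2))
numerator = (19-1)*0.158^2 + (14-1)*1.383^2 = 0.449352 + 24.864957 = 25.314309
denominator = 19 + 14 - 2 = 31
s_p^2 = 25.314309 / 31 = 0.81659061
s_p = sqrt(0.81659061) = 0.9037

0.9037


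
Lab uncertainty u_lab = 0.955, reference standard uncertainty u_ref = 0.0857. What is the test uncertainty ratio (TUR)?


TUR = u_lab / u_ref
= 0.955 / 0.0857
= 11.1435

11.1435


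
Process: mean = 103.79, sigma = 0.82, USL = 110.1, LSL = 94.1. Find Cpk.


Cpu = (USL - mean) / (3*sigma) = (110.1 - 103.79) / (3*0.82) = 2.5650
Cpl = (mean - LSL) / (3*sigma) = (103.79 - 94.1) / (3*0.82) = 3.9390
Cpk = min(Cpu, Cpl) = 2.5650

2.5650


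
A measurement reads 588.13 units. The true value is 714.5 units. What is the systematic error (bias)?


Systematic error = measured - true
= 588.13 - 714.5
= -126.3700

-126.3700


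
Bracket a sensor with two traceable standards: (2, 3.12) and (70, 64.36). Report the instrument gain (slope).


slope = (y2 - y1) / (x2 - x1)
= (64.36 - 3.12) / (70 - 2)
= 61.2400 / 68
= 0.9006

0.9006


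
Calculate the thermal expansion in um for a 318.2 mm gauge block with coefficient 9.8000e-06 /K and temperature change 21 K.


dL = L * alpha * dT
= 318.2 * 9.8000e-06 * 21
= 0.0654856 mm
dL_um = 0.0654856 * 1000 = 65.4856 um

65.4856


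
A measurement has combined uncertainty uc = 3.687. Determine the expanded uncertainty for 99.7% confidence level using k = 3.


U = k * uc
U = 3 * 3.687
U = 11.0610

11.0610


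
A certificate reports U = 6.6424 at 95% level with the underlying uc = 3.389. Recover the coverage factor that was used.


k = U / uc
k = 6.6424 / 3.389
k = 1.96

1.96


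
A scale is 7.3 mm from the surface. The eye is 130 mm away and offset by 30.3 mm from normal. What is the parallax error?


error = h * offset / d
= 7.3 * 30.3 / 130
= 1.7015

1.7015


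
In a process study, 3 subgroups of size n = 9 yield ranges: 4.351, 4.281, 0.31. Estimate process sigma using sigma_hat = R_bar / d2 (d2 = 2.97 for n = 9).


R_bar = (4.351 + 4.281 + 0.31) / 3
R_bar = 8.942 / 3 = 2.9806667
sigma_hat = R_bar / d2 = 2.9806667 / 2.97 = 1.0036

1.0036


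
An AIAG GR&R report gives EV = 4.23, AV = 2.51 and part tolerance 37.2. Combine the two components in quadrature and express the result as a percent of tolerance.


GRR = sqrt(EV^2 + AV^2) = sqrt(4.23^2 + 2.51^2) = 4.918638
%GRR = GRR / tol * 100 = 4.918638 / 37.2 * 100
%GRR = 13.2221

13.2221


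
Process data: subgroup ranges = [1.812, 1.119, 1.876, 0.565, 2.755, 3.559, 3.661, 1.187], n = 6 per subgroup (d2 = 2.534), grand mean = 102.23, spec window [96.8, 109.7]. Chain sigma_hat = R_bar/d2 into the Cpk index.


R_bar = (1.812 + 1.119 + 1.876 + 0.565 + 2.755 + 3.559 + 3.661 + 1.187) / 8 = 2.06675
sigma = R_bar / d2 = 2.06675 / 2.534 = 0.81560773
Cp = (USL - LSL)/(6*sigma) = (109.7 - 96.8)/(6*0.81560773) = 2.6361
Cpu = (109.7 - 102.23)/(3*0.81560773) = 3.0529
Cpl = (102.23 - 96.8)/(3*0.81560773) = 2.2192
Cpk = min(Cpu, Cpl) = 2.2192

2.2192


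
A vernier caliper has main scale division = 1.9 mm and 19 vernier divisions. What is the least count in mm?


LC = MSD / n_div
= 1.9 / 19
= 0.1000

0.1000


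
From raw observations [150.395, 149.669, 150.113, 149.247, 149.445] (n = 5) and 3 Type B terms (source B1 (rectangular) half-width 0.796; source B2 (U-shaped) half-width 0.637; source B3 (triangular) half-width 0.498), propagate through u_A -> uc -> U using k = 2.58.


mean = (150.395 + 149.669 + 150.113 + 149.247 + 149.445) / 5 = 149.7738
s = sqrt(sum((x - mean)^2)/(n-1)) = 0.47369737
u_A = s / sqrt(n) = 0.47369737 / sqrt(5) = 0.2118439
u_B1 = 0.796 / sqrt(3) = 0.45957081
u_B2 = 0.637 / sqrt(2) = 0.45042702
u_B3 = 0.498 / sqrt(6) = 0.20330765
uc = sqrt(0.2118439^2 + 0.45957081^2 + 0.45042702^2 + 0.20330765^2) = 0.70732006
U = k * uc = 2.58 * 0.70732006
U = 1.8249

1.8249


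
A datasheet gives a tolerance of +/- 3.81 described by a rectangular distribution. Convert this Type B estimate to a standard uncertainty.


u_B = half_width / sqrt(3)
u_B = 3.81 / 1.7320508
u_B = 2.1997

2.1997


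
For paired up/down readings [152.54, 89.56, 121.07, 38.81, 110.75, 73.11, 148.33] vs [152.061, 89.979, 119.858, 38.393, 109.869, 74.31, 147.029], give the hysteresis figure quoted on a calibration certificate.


|152.54 - 152.061| = 0.4790
|89.56 - 89.979| = 0.4190
|121.07 - 119.858| = 1.2120
|38.81 - 38.393| = 0.4170
|110.75 - 109.869| = 0.8810
|73.11 - 74.31| = 1.2000
|148.33 - 147.029| = 1.3010
hysteresis = max(diffs) = 1.3010

1.3010


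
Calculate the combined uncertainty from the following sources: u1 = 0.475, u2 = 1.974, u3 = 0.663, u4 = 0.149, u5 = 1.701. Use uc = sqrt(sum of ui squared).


uc = sqrt(0.475^2 + 1.974^2 + 0.663^2 + 0.149^2 + 1.701^2)
uc = sqrt(7.477472)
uc = 2.7345

2.7345


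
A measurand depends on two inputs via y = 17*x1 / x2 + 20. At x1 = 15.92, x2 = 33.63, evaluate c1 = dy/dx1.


y = 17*x1 / x2 + 20
dy/dx1 = 17/x2
Evaluate at x2 = 33.63: c1 = 17 / 33.63
c1 = 0.5055

0.5055


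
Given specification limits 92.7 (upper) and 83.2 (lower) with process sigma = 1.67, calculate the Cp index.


Cp = (USL - LSL) / (6 * sigma)
= (92.7 - 83.2) / (6 * 1.67)
= 9.5000 / 10.0200
= 0.9481

0.9481


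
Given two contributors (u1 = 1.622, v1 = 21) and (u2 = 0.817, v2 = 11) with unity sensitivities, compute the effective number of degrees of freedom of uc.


uc = sqrt(u1^2 + u2^2) = sqrt(1.622^2 + 0.817^2) = 1.8161423
v_eff = uc^4 / (u1^4/v1 + u2^4/v2)
= 1.8161423^4 / (1.622^4/21 + 0.817^4/11)
= 10.879263 / 0.37010143
v_eff = 29.3954

29.3954


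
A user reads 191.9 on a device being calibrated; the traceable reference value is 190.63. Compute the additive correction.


Correction = standard - reading
= 190.63 - 191.9
= -1.2700

-1.2700


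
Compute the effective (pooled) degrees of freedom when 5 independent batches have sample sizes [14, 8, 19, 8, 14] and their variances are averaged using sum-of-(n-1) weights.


nu = sum_i (n_i - 1)
nu = ((14 - 1) + (8 - 1) + (19 - 1) + (8 - 1) + (14 - 1))
nu = 13 + 7 + 18 + 7 + 13
nu = 58

58


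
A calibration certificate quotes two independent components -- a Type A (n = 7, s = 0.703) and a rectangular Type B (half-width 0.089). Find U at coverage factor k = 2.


u_A = s / sqrt(n) = 0.703 / sqrt(7) = 0.26570902
u_B = half_width / sqrt(3) = 0.089 / sqrt(3) = 0.051384174
uc = sqrt(u_A^2 + u_B^2) = sqrt(0.26570902^2 + 0.051384174^2) = 0.27063188
U = k * uc = 2 * 0.27063188
U = 0.5413

0.5413


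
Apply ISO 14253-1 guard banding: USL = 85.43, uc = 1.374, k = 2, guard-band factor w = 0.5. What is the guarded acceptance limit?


U = k * uc = 2 * 1.374 = 2.748
guard band g = w * U = 0.5 * 2.748 = 1.374
AL = USL - g = 85.43 - 1.374
AL = 84.0560

84.0560


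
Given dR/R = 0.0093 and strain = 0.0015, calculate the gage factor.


GF = (dR/R) / epsilon
= 0.0093 / 0.0015
= 6.2000

6.2000


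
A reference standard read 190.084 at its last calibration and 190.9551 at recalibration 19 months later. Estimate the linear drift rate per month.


rate = (v2 - v1) / months
= (190.9551 - 190.084) / 19
= 0.8711 / 19
= 0.0458

0.0458


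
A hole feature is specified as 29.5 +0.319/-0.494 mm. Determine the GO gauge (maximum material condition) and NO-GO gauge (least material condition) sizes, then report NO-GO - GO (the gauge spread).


GO = nominal - lower_tol (smallest hole = maximum material condition)
GO = 29.5 - 0.494 = 29.006
NO-GO = nominal + upper_tol (largest hole = least material condition)
NO-GO = 29.5 + 0.319 = 29.819
spread = NO-GO - GO = 29.819 - 29.006 = 0.8130

0.8130


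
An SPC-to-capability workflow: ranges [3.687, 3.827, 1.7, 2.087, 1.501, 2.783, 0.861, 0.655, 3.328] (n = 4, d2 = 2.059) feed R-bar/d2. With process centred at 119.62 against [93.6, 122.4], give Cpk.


R_bar = (3.687 + 3.827 + 1.7 + 2.087 + 1.501 + 2.783 + 0.861 + 0.655 + 3.328) / 9 = 2.2698889
sigma = R_bar / d2 = 2.2698889 / 2.059 = 1.102423
Cp = (USL - LSL)/(6*sigma) = (122.4 - 93.6)/(6*1.102423) = 4.3540
Cpu = (122.4 - 119.62)/(3*1.102423) = 0.8406
Cpl = (119.62 - 93.6)/(3*1.102423) = 7.8675
Cpk = min(Cpu, Cpl) = 0.8406

0.8406


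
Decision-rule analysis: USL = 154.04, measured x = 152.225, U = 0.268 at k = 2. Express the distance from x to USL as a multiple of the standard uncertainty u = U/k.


u = U / k = 0.268 / 2 = 0.134
margin = |USL - x| = |154.04 - 152.225| = 1.815
z = margin / u = 1.815 / 0.134
z = 13.5448

13.5448


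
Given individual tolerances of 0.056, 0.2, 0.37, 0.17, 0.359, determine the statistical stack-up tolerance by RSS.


RSS = sqrt(0.056^2 + 0.2^2 + 0.37^2 + 0.17^2 + 0.359^2)
= sqrt(0.337817)
= 0.5812

0.5812


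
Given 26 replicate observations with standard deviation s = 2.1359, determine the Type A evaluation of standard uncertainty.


u_A = s / sqrt(n)
u_A = 2.1359 / sqrt(26)
u_A = 2.1359 / 5.0990195
u_A = 0.4189

0.4189


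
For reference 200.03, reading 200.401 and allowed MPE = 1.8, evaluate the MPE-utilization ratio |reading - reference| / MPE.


e = indication - reference = 200.401 - 200.03 = 0.3710
|e| = 0.3710
ratio = |e| / MPE = 0.3710 / 1.8
ratio = 0.2061

0.2061


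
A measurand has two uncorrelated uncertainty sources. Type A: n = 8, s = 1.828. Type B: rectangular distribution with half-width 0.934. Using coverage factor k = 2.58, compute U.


u_A = s / sqrt(n) = 1.828 / sqrt(8) = 0.6462956
u_B = half_width / sqrt(3) = 0.934 / sqrt(3) = 0.53924515
uc = sqrt(u_A^2 + u_B^2) = sqrt(0.6462956^2 + 0.53924515^2) = 0.84171452
U = k * uc = 2.58 * 0.84171452
U = 2.1716

2.1716


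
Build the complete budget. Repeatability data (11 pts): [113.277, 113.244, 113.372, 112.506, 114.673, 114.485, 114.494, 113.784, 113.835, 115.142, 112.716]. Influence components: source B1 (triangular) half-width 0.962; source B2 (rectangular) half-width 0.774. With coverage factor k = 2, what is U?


mean = (113.277 + 113.244 + 113.372 + 112.506 + 114.673 + 114.485 + 114.494 + 113.784 + 113.835 + 115.142 + 112.716) / 11 = 113.7752727
s = sqrt(sum((x - mean)^2)/(n-1)) = 0.84404089
u_A = s / sqrt(n) = 0.84404089 / sqrt(11) = 0.2544879
u_B1 = 0.962 / sqrt(6) = 0.39273486
u_B2 = 0.774 / sqrt(3) = 0.44686911
uc = sqrt(0.2544879^2 + 0.39273486^2 + 0.44686911^2) = 0.64706782
U = k * uc = 2 * 0.64706782
U = 1.2941

1.2941


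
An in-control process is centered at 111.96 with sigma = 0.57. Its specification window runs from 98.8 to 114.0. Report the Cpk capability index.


Cpu = (USL - mean) / (3*sigma) = (114.0 - 111.96) / (3*0.57) = 1.1930
Cpl = (mean - LSL) / (3*sigma) = (111.96 - 98.8) / (3*0.57) = 7.6959
Cpk = min(Cpu, Cpl) = 1.1930

1.1930


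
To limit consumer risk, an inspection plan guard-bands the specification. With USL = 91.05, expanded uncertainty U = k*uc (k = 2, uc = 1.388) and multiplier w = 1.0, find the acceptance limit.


U = k * uc = 2 * 1.388 = 2.776
guard band g = w * U = 1.0 * 2.776 = 2.776
AL = USL - g = 91.05 - 2.776
AL = 88.2740

88.2740


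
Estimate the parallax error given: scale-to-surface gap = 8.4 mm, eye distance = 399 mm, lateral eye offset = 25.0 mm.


error = h * offset / d
= 8.4 * 25.0 / 399
= 0.5263

0.5263


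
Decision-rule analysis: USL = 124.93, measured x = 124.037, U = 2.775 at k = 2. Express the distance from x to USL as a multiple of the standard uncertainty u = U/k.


u = U / k = 2.775 / 2 = 1.3875
margin = |USL - x| = |124.93 - 124.037| = 0.893
z = margin / u = 0.893 / 1.3875
z = 0.6436

0.6436


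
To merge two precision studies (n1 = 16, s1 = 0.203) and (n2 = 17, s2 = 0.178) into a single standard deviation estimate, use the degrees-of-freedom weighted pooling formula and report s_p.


s_p = sqrt(((n1-1)*s1^2 + (n2-1)*s2^2) / (n1+n2-2))
numerator = (16-1)*0.203^2 + (17-1)*0.178^2 = 0.618135 + 0.506944 = 1.125079
denominator = 16 + 17 - 2 = 31
s_p^2 = 1.125079 / 31 = 0.036292871
s_p = sqrt(0.036292871) = 0.1905

0.1905


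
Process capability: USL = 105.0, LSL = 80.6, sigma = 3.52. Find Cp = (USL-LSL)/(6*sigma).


Cp = (USL - LSL) / (6 * sigma)
= (105.0 - 80.6) / (6 * 3.52)
= 24.4000 / 21.1200
= 1.1553

1.1553


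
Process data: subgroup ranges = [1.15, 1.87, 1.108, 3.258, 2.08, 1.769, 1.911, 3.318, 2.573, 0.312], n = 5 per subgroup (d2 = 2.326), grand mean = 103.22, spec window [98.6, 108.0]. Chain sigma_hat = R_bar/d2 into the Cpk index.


R_bar = (1.15 + 1.87 + 1.108 + 3.258 + 2.08 + 1.769 + 1.911 + 3.318 + 2.573 + 0.312) / 10 = 1.9349
sigma = R_bar / d2 = 1.9349 / 2.326 = 0.83185727
Cp = (USL - LSL)/(6*sigma) = (108.0 - 98.6)/(6*0.83185727) = 1.8833
Cpu = (108.0 - 103.22)/(3*0.83185727) = 1.9154
Cpl = (103.22 - 98.6)/(3*0.83185727) = 1.8513
Cpk = min(Cpu, Cpl) = 1.8513

1.8513


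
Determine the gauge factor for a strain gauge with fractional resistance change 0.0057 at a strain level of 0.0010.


GF = (dR/R) / epsilon
= 0.0057 / 0.0010
= 5.7000

5.7000


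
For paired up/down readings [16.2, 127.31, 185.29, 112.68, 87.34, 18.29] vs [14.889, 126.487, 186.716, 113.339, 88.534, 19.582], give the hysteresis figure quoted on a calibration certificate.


|16.2 - 14.889| = 1.3110
|127.31 - 126.487| = 0.8230
|185.29 - 186.716| = 1.4260
|112.68 - 113.339| = 0.6590
|87.34 - 88.534| = 1.1940
|18.29 - 19.582| = 1.2920
hysteresis = max(diffs) = 1.4260

1.4260


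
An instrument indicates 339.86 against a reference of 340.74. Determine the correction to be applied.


Correction = standard - reading
= 340.74 - 339.86
= 0.8800

0.8800


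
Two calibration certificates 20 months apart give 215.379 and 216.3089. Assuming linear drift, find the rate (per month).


rate = (v2 - v1) / months
= (216.3089 - 215.379) / 20
= 0.9299 / 20
= 0.0465

0.0465


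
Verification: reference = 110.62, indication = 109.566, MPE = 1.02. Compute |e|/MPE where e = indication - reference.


e = indication - reference = 109.566 - 110.62 = -1.0540
|e| = 1.0540
ratio = |e| / MPE = 1.0540 / 1.02
ratio = 1.0333

1.0333


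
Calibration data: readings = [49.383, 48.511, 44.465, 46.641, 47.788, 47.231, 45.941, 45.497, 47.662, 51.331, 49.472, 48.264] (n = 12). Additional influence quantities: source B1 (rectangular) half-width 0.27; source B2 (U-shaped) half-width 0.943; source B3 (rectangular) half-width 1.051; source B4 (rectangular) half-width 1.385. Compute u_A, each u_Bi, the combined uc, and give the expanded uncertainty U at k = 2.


mean = (49.383 + 48.511 + 44.465 + 46.641 + 47.788 + 47.231 + 45.941 + 45.497 + 47.662 + 51.331 + 49.472 + 48.264) / 12 = 47.68216667
s = sqrt(sum((x - mean)^2)/(n-1)) = 1.9043438
u_A = s / sqrt(n) = 1.9043438 / sqrt(12) = 0.5497367
u_B1 = 0.27 / sqrt(3) = 0.15588457
u_B2 = 0.943 / sqrt(2) = 0.66680169
u_B3 = 1.051 / sqrt(3) = 0.60679513
u_B4 = 1.385 / sqrt(3) = 0.79963012
uc = sqrt(0.5497367^2 + 0.15588457^2 + 0.66680169^2 + 0.60679513^2 + 0.79963012^2) = 1.3336955
U = k * uc = 2 * 1.3336955
U = 2.6674

2.6674


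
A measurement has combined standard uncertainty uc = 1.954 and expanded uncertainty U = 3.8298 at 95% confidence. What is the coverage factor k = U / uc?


k = U / uc
k = 3.8298 / 1.954
k = 1.96

1.96


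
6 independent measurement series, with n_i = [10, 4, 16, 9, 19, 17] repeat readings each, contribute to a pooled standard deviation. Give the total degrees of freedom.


nu = sum_i (n_i - 1)
nu = ((10 - 1) + (4 - 1) + (16 - 1) + (9 - 1) + (19 - 1) + (17 - 1))
nu = 9 + 3 + 15 + 8 + 18 + 16
nu = 69

69


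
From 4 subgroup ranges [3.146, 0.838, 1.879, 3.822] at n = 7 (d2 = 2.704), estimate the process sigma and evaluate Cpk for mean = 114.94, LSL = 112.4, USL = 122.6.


R_bar = (3.146 + 0.838 + 1.879 + 3.822) / 4 = 2.42125
sigma = R_bar / d2 = 2.42125 / 2.704 = 0.89543269
Cp = (USL - LSL)/(6*sigma) = (122.6 - 112.4)/(6*0.89543269) = 1.8985
Cpu = (122.6 - 114.94)/(3*0.89543269) = 2.8515
Cpl = (114.94 - 112.4)/(3*0.89543269) = 0.9455
Cpk = min(Cpu, Cpl) = 0.9455

0.9455


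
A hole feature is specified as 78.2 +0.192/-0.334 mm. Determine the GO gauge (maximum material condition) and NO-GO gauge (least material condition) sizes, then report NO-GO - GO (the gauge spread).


GO = nominal - lower_tol (smallest hole = maximum material condition)
GO = 78.2 - 0.334 = 77.866
NO-GO = nominal + upper_tol (largest hole = least material condition)
NO-GO = 78.2 + 0.192 = 78.392
spread = NO-GO - GO = 78.392 - 77.866 = 0.5260

0.5260


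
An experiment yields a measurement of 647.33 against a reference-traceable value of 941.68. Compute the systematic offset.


Systematic error = measured - true
= 647.33 - 941.68
= -294.3500

-294.3500


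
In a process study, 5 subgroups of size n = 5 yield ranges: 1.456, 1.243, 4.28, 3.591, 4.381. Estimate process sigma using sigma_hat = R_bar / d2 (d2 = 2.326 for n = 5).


R_bar = (1.456 + 1.243 + 4.28 + 3.591 + 4.381) / 5
R_bar = 14.951 / 5 = 2.9902
sigma_hat = R_bar / d2 = 2.9902 / 2.326 = 1.2856

1.2856


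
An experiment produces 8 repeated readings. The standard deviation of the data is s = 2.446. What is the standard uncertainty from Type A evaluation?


u_A = s / sqrt(n)
u_A = 2.446 / sqrt(8)
u_A = 2.446 / 2.8284271
u_A = 0.8648

0.8648


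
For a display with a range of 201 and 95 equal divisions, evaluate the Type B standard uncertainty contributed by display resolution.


resolution = range / divisions
resolution = 201 / 95 = 2.1157895
u_res = resolution / (2*sqrt(3))
u_res = 2.1157895 / 3.4641016
u_res = 0.6108

0.6108


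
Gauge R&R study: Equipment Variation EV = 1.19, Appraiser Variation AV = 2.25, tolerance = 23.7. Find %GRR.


GRR = sqrt(EV^2 + AV^2) = sqrt(1.19^2 + 2.25^2) = 2.5453094
%GRR = GRR / tol * 100 = 2.5453094 / 23.7 * 100
%GRR = 10.7397

10.7397


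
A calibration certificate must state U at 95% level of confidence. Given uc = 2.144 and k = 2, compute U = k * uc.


U = k * uc
U = 2 * 2.144
U = 4.2880

4.2880


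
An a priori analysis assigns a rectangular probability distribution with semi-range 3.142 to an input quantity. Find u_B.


u_B = half_width / sqrt(3)
u_B = 3.142 / 1.7320508
u_B = 1.8140

1.8140


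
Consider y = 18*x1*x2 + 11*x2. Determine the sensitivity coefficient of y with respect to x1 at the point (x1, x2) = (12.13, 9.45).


y = 18*x1*x2 + 11*x2
dy/dx1 = 18*x2
Evaluate at x2 = 9.45: c1 = 18 * 9.45
c1 = 170.1000

170.1000


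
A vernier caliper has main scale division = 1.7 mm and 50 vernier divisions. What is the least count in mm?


LC = MSD / n_div
= 1.7 / 50
= 0.0340

0.0340


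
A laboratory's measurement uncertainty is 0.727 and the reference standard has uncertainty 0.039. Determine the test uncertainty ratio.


TUR = u_lab / u_ref
= 0.727 / 0.039
= 18.6410

18.6410


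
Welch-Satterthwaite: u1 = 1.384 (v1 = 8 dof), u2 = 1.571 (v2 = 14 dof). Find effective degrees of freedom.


uc = sqrt(u1^2 + u2^2) = sqrt(1.384^2 + 1.571^2) = 2.0936803
v_eff = uc^4 / (u1^4/v1 + u2^4/v2)
= 2.0936803^4 / (1.384^4/8 + 1.571^4/14)
= 19.215048 / 0.89370906
v_eff = 21.5003

21.5003


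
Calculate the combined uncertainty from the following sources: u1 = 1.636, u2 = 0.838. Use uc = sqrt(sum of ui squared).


uc = sqrt(1.636^2 + 0.838^2)
uc = sqrt(3.37874)
uc = 1.8381

1.8381


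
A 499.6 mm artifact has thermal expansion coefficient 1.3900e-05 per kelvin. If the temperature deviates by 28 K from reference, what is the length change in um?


dL = L * alpha * dT
= 499.6 * 1.3900e-05 * 28
= 0.1944443 mm
dL_um = 0.1944443 * 1000 = 194.4443 um

194.4443


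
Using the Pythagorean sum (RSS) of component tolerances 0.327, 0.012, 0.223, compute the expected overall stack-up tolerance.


RSS = sqrt(0.327^2 + 0.012^2 + 0.223^2)
= sqrt(0.156802)
= 0.3960

0.3960


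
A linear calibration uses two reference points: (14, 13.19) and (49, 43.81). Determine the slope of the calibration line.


slope = (y2 - y1) / (x2 - x1)
= (43.81 - 13.19) / (49 - 14)
= 30.6200 / 35
= 0.8749

0.8749


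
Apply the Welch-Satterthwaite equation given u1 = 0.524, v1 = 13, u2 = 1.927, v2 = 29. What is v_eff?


uc = sqrt(u1^2 + u2^2) = sqrt(0.524^2 + 1.927^2) = 1.996974
v_eff = uc^4 / (u1^4/v1 + u2^4/v2)
= 1.996974^4 / (0.524^4/13 + 1.927^4/29)
= 15.903388 / 0.48127567
v_eff = 33.0442

33.0442


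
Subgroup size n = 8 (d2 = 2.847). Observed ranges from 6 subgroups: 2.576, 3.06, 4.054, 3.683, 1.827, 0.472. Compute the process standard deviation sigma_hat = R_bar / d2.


R_bar = (2.576 + 3.06 + 4.054 + 3.683 + 1.827 + 0.472) / 6
R_bar = 15.672 / 6 = 2.612
sigma_hat = R_bar / d2 = 2.612 / 2.847 = 0.9175

0.9175


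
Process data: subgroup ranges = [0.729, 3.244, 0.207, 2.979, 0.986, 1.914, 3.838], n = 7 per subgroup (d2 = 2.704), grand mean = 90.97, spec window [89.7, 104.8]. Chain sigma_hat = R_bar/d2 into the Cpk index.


R_bar = (0.729 + 3.244 + 0.207 + 2.979 + 0.986 + 1.914 + 3.838) / 7 = 1.9852857
sigma = R_bar / d2 = 1.9852857 / 2.704 = 0.73420329
Cp = (USL - LSL)/(6*sigma) = (104.8 - 89.7)/(6*0.73420329) = 3.4278
Cpu = (104.8 - 90.97)/(3*0.73420329) = 6.2789
Cpl = (90.97 - 89.7)/(3*0.73420329) = 0.5766
Cpk = min(Cpu, Cpl) = 0.5766

0.5766


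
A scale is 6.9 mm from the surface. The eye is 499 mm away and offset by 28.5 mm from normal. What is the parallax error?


error = h * offset / d
= 6.9 * 28.5 / 499
= 0.3941

0.3941


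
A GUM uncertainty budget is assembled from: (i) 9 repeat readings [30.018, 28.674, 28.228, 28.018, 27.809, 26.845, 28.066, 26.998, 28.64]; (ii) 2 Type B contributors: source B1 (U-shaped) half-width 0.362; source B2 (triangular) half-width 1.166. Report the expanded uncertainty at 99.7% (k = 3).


mean = (30.018 + 28.674 + 28.228 + 28.018 + 27.809 + 26.845 + 28.066 + 26.998 + 28.64) / 9 = 28.144
s = sqrt(sum((x - mean)^2)/(n-1)) = 0.94741424
u_A = s / sqrt(n) = 0.94741424 / sqrt(9) = 0.31580475
u_B1 = 0.362 / sqrt(2) = 0.25597265
u_B2 = 1.166 / sqrt(6) = 0.47601751
uc = sqrt(0.31580475^2 + 0.25597265^2 + 0.47601751^2) = 0.62597708
U = k * uc = 3 * 0.62597708
U = 1.8779

1.8779


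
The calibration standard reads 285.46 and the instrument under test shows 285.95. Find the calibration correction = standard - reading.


Correction = standard - reading
= 285.46 - 285.95
= -0.4900

-0.4900


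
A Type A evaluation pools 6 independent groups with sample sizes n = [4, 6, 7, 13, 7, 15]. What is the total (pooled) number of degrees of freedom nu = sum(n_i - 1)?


nu = sum_i (n_i - 1)
nu = ((4 - 1) + (6 - 1) + (7 - 1) + (13 - 1) + (7 - 1) + (15 - 1))
nu = 3 + 5 + 6 + 12 + 6 + 14
nu = 46

46


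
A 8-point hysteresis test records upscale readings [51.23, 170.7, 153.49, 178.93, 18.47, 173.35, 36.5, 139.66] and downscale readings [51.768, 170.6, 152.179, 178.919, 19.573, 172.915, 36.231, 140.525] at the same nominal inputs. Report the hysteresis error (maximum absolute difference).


|51.23 - 51.768| = 0.5380
|170.7 - 170.6| = 0.1000
|153.49 - 152.179| = 1.3110
|178.93 - 178.919| = 0.0110
|18.47 - 19.573| = 1.1030
|173.35 - 172.915| = 0.4350
|36.5 - 36.231| = 0.2690
|139.66 - 140.525| = 0.8650
hysteresis = max(diffs) = 1.3110

1.3110


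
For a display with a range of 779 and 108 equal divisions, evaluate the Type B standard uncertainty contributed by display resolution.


resolution = range / divisions
resolution = 779 / 108 = 7.212963
u_res = resolution / (2*sqrt(3))
u_res = 7.212963 / 3.4641016
u_res = 2.0822

2.0822


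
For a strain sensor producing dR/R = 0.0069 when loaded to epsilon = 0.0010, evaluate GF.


GF = (dR/R) / epsilon
= 0.0069 / 0.0010
= 6.9000

6.9000


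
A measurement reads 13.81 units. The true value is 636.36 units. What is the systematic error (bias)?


Systematic error = measured - true
= 13.81 - 636.36
= -622.5500

-622.5500


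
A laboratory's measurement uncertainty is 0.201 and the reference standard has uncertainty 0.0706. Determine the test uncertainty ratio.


TUR = u_lab / u_ref
= 0.201 / 0.0706
= 2.8470

2.8470


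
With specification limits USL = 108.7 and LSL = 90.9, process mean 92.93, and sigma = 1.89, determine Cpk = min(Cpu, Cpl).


Cpu = (USL - mean) / (3*sigma) = (108.7 - 92.93) / (3*1.89) = 2.7813
Cpl = (mean - LSL) / (3*sigma) = (92.93 - 90.9) / (3*1.89) = 0.3580
Cpk = min(Cpu, Cpl) = 0.3580

0.3580


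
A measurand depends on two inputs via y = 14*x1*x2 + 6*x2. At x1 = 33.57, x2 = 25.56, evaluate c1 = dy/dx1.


y = 14*x1*x2 + 6*x2
dy/dx1 = 14*x2
Evaluate at x2 = 25.56: c1 = 14 * 25.56
c1 = 357.8400

357.8400


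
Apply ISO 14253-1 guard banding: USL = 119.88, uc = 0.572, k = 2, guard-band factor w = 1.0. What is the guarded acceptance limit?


U = k * uc = 2 * 0.572 = 1.144
guard band g = w * U = 1.0 * 1.144 = 1.144
AL = USL - g = 119.88 - 1.144
AL = 118.7360

118.7360
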